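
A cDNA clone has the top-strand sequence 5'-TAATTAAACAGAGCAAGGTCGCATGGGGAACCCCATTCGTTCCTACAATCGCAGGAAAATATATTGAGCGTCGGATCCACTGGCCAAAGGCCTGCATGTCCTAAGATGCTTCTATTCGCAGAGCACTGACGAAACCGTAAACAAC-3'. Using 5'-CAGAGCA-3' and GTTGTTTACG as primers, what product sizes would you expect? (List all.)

The forward primer CAGAGCA matches the top strand at positions 9–15, 119–125.
The reverse primer's reverse complement is CGTAAACAAC, matching at positions 136–145.
Each forward site pairs with the reverse site to give a product ending at position 145: sizes 137, 27 bp.

137 bp, 27 bp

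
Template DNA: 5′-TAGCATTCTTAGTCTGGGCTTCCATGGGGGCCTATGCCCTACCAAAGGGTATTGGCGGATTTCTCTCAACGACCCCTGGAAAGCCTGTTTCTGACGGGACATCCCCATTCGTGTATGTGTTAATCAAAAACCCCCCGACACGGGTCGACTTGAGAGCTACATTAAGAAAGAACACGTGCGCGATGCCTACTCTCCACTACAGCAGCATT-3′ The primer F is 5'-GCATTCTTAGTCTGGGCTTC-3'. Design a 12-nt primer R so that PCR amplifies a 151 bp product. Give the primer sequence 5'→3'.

The forward primer binds at positions 3–22, so a 151 bp product ends at position 3 + 151 − 1 = 153.
The reverse primer anneals to the top strand over positions 142–153, i.e. to GGGTCGACTTGA.
Its sequence written 5'→3' is the reverse complement: TCAAGTCGACCC.

5'-TCAAGTCGACCC-3'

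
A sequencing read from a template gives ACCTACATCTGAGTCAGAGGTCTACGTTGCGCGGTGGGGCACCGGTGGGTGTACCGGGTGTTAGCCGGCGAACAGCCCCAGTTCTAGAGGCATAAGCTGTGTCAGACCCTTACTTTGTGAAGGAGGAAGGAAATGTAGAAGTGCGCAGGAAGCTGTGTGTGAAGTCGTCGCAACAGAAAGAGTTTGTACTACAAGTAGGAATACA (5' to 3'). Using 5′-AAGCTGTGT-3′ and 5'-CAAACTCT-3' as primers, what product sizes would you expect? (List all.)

The forward primer AAGCTGTGT matches the top strand at positions 94–102, 150–158.
The reverse primer's reverse complement is AGAGTTTG, matching at positions 179–186.
Each forward site pairs with the reverse site to give a product ending at position 186: sizes 93, 37 bp.

93 bp, 37 bp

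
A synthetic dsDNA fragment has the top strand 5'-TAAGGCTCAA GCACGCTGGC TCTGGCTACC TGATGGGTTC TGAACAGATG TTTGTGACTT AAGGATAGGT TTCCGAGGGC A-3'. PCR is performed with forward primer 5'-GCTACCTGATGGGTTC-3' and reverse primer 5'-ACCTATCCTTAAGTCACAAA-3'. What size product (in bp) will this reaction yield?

46 bp

Scanning the template, GCTACCTGATGGGTTC occurs at positions 25–40; this primer anneals to the bottom strand there with its 3' end pointing downstream.
Reverse complement of the reverse primer: TTTGTGACTTAAGGATAGGT. This occurs on the top strand at positions 51–70.
Product length = (reverse-primer end) − (forward-primer start) + 1 = 70 − 25 + 1 = 46 bp.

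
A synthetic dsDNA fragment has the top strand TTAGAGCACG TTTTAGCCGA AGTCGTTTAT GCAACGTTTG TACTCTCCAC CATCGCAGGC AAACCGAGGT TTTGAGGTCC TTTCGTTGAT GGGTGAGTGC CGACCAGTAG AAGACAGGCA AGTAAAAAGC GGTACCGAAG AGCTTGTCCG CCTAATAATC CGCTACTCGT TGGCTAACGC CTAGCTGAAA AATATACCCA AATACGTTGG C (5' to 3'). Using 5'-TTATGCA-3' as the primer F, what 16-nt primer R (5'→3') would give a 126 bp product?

The forward primer binds at positions 27–33, so a 126 bp product ends at position 27 + 126 − 1 = 152.
The reverse primer anneals to the top strand over positions 137–152, i.e. to GAAGAGCTTGTCCGCC.
Its sequence written 5'→3' is the reverse complement: GGCGGACAAGCTCTTC.

5'-GGCGGACAAGCTCTTC-3'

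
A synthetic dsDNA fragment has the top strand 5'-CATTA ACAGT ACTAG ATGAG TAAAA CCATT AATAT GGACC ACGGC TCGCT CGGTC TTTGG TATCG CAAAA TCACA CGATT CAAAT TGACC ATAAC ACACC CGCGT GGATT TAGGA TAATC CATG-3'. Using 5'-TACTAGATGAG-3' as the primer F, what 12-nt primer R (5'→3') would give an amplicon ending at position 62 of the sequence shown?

The forward primer binds at positions 10–20; the product's 3' end on the top strand is position 62.
The reverse primer anneals to the top strand over positions 51–62, i.e. to CGGTCTTTGGTA.
Its sequence written 5'→3' is the reverse complement: TACCAAAGACCG.

5'-TACCAAAGACCG-3'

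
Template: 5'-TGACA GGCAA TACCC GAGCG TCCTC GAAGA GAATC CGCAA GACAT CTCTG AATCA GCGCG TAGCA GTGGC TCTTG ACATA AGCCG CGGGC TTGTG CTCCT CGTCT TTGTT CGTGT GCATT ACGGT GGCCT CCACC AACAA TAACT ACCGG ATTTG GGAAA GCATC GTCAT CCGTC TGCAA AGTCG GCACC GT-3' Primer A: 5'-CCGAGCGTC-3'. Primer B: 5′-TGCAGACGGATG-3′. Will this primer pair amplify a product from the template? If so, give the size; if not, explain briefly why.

Yes — a 166 bp product.

Primer A (CCGAGCGTC) matches the top strand at positions 14–22; it acts as a forward primer.
Primer B's reverse complement is CATCCGTCTGCA, matching the top strand at positions 168–179; it acts as a reverse primer.
The 3' ends face each other across positions 14–179, giving a 166 bp product.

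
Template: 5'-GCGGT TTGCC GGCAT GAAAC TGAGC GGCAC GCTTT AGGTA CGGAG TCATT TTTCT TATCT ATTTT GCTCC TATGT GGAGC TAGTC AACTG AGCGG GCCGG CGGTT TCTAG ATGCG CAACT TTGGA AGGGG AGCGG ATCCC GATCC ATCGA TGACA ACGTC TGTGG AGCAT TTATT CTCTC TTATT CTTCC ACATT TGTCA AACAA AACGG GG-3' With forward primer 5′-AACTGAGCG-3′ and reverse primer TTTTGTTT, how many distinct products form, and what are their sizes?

Two products: 190 bp, 122 bp

The forward primer AACTGAGCG matches the top strand at positions 18–26, 86–94.
The reverse primer's reverse complement is AAACAAAA, matching at positions 200–207.
Each forward site pairs with the reverse site to give a product ending at position 207: sizes 190, 122 bp.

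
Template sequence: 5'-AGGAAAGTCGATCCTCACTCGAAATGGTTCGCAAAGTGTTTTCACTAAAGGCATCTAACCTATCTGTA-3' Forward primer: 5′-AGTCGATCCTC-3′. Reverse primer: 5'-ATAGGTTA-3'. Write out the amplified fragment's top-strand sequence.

Scanning the template, AGTCGATCCTC occurs at positions 6–16; this primer anneals to the bottom strand there with its 3' end pointing downstream.
Reverse complement of the reverse primer: TAACCTAT. This occurs on the top strand at positions 56–63.
The product is the template from position 6 through 63 (58 bp).

5'-AGTCGATCCTCACTCGAAATGGTTCGCAAAGTGTTTTCACTAAAGGCATCTAACCTAT-3'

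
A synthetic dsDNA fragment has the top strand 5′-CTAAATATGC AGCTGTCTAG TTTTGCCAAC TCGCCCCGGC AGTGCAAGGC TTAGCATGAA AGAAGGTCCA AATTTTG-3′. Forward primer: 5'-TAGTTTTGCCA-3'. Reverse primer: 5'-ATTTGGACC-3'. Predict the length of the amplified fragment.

The forward primer matches the template at positions 18–28.
The reverse primer's reverse complement is GGTCCAAAT, which matches the template at positions 65–73.
Product length = (reverse-primer end) − (forward-primer start) + 1 = 73 − 18 + 1 = 56 bp.

56 bp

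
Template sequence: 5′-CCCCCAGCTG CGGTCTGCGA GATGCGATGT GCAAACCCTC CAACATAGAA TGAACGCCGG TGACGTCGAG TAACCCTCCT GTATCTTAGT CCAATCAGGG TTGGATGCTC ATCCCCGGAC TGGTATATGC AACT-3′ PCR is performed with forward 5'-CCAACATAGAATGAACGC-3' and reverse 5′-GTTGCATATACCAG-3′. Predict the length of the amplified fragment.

Forward primer CCAACATAGAATGAACGC is found on the top strand at positions 40–57.
The reverse primer's reverse complement is CTGGTATATGCAAC, which matches the template at positions 120–133.
The product runs from position 40 to position 133, so its length is 133 − 40 + 1 = 94 bp.

94 bp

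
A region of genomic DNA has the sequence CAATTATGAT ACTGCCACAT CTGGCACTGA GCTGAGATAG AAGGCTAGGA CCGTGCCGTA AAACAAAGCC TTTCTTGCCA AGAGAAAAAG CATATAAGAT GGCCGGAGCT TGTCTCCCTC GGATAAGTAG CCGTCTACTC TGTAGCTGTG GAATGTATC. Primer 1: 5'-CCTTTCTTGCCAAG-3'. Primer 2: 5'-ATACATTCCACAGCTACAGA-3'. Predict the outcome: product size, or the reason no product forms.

Primer 1 (CCTTTCTTGCCAAG) matches the top strand at positions 69–82; it acts as a forward primer.
Primer 2's reverse complement is TCTGTAGCTGTGGAATGTAT, matching the top strand at positions 139–158; it acts as a reverse primer.
The 3' ends face each other across positions 69–158, giving a 90 bp product.

Yes — a 90 bp product.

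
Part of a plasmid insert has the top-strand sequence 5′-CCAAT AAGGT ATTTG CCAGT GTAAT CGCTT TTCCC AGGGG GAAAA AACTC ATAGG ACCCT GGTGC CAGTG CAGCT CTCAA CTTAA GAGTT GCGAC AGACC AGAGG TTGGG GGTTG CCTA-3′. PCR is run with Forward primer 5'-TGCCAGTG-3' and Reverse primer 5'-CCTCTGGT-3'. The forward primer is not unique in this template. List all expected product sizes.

92 bp, 43 bp

The forward primer TGCCAGTG matches the top strand at positions 14–21, 63–70.
The reverse primer's reverse complement is ACCAGAGG, matching at positions 98–105.
Each forward site pairs with the reverse site to give a product ending at position 105: sizes 92, 43 bp.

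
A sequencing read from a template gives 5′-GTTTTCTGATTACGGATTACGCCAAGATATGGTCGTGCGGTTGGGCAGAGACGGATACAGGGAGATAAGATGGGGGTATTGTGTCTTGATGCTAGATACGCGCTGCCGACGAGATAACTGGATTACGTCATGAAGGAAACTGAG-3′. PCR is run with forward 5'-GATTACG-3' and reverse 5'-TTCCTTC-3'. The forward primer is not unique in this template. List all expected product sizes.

131 bp, 124 bp, 18 bp

The forward primer GATTACG matches the top strand at positions 8–14, 15–21, 121–127.
The reverse primer's reverse complement is GAAGGAA, matching at positions 132–138.
Each forward site pairs with the reverse site to give a product ending at position 138: sizes 131, 124, 18 bp.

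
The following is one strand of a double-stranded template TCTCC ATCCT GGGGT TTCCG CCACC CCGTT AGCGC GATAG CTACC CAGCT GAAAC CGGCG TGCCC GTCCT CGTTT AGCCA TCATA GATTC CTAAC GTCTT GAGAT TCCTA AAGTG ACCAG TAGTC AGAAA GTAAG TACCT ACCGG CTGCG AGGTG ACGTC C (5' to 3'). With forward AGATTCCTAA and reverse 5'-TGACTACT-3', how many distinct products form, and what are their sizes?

Two products: 42 bp, 25 bp

The forward primer AGATTCCTAA matches the top strand at positions 85–94, 102–111.
The reverse primer's reverse complement is AGTAGTCA, matching at positions 119–126.
Each forward site pairs with the reverse site to give a product ending at position 126: sizes 42, 25 bp.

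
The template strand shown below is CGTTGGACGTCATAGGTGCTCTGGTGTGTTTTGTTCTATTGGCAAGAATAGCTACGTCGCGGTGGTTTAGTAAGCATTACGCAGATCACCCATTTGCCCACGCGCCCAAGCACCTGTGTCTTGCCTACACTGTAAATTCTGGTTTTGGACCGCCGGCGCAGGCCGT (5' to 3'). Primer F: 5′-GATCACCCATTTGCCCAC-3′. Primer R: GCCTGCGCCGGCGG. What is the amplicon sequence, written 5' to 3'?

5'-GATCACCCATTTGCCCACGCGCCCAAGCACCTGTGTCTTGCCTACACTGTAAATTCTGGTTTTGGACCGCCGGCGCAGGC-3'

Forward primer GATCACCCATTTGCCCAC is found on the top strand at positions 84–101.
Reverse complement of the reverse primer: CCGCCGGCGCAGGC. This occurs on the top strand at positions 150–163.
The product is the template from position 84 through 163 (80 bp).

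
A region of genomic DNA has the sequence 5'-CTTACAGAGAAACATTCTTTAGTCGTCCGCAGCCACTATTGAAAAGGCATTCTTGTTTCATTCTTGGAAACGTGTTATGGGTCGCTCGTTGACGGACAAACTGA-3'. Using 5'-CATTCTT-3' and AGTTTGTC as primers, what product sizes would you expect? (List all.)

The forward primer CATTCTT matches the top strand at positions 13–19, 48–54, 59–65.
The reverse primer's reverse complement is GACAAACT, matching at positions 95–102.
Each forward site pairs with the reverse site to give a product ending at position 102: sizes 90, 55, 44 bp.

90 bp, 55 bp, 44 bp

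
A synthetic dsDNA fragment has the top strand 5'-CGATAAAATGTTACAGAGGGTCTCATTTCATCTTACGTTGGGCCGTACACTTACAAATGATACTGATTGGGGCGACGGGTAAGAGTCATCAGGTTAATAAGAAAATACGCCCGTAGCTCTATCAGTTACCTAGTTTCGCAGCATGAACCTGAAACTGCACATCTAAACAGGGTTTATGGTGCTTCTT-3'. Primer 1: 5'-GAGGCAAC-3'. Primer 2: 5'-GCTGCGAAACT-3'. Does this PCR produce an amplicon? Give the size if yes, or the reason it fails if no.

Primer 1 (GAGGCAAC) does not match the top strand, and its reverse complement GTTGCCTC does not match either.
With no annealing site for primer 1, no amplification occurs.

No product — primer 1 has no binding site in the template.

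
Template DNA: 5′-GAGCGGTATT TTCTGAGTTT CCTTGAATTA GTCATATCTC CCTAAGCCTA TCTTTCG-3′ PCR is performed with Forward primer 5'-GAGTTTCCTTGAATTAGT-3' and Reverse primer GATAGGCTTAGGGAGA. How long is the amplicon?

38 bp

Scanning the template, GAGTTTCCTTGAATTAGT occurs at positions 15–32; this primer anneals to the bottom strand there with its 3' end pointing downstream.
The reverse primer's reverse complement is TCTCCCTAAGCCTATC, which matches the template at positions 37–52.
The product runs from position 15 to position 52, so its length is 52 − 15 + 1 = 38 bp.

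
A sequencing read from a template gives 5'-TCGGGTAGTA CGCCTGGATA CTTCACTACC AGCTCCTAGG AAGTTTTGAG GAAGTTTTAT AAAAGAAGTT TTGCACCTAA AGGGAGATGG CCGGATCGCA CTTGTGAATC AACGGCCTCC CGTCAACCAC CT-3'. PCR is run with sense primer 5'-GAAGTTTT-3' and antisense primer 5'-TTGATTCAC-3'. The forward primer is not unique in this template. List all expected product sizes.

The forward primer GAAGTTTT matches the top strand at positions 40–47, 51–58, 65–72.
The reverse primer's reverse complement is GTGAATCAA, matching at positions 104–112.
Each forward site pairs with the reverse site to give a product ending at position 112: sizes 73, 62, 48 bp.

73 bp, 62 bp, 48 bp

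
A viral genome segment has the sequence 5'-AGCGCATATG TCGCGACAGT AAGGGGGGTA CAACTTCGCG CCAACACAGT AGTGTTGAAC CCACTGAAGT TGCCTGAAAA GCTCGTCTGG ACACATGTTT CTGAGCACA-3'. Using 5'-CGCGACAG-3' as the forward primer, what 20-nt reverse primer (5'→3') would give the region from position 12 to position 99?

The product's 3' end on the top strand is position 99.
The reverse primer anneals to the top strand over positions 80–99, i.e. to AGCTCGTCTGGACACATGTT.
Its sequence written 5'→3' is the reverse complement: AACATGTGTCCAGACGAGCT.

5'-AACATGTGTCCAGACGAGCT-3'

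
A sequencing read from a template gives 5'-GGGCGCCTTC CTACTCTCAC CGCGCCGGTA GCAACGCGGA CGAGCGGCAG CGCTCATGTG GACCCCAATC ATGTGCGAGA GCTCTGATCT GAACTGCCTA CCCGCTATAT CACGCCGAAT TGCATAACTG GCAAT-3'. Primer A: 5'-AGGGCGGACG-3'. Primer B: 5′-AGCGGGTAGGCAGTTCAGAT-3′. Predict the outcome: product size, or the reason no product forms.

No product — primer A has no binding site in the template.

Primer A (AGGGCGGACG) does not match the top strand, and its reverse complement CGTCCGCCCT does not match either.
With no annealing site for primer A, no amplification occurs.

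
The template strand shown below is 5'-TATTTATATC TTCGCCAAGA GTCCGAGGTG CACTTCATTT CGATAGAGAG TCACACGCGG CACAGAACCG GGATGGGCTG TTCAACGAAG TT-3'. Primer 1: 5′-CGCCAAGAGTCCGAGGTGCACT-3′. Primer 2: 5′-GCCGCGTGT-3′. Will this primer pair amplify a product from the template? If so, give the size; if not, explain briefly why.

Primer 1 (CGCCAAGAGTCCGAGGTGCACT) matches the top strand at positions 13–34; it acts as a forward primer.
Primer 2's reverse complement is ACACGCGGC, matching the top strand at positions 53–61; it acts as a reverse primer.
The 3' ends face each other across positions 13–61, giving a 49 bp product.

Yes — a 49 bp product.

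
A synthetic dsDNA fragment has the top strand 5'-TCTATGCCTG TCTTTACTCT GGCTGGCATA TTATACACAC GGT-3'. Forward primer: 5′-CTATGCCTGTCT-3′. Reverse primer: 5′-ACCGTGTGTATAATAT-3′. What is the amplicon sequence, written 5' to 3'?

5'-CTATGCCTGTCTTTACTCTGGCTGGCATATTATACACACGGT-3'

Scanning the template, CTATGCCTGTCT occurs at positions 2–13; this primer anneals to the bottom strand there with its 3' end pointing downstream.
Reverse complement of the reverse primer: ATATTATACACACGGT. This occurs on the top strand at positions 28–43.
The product is the template from position 2 through 43 (42 bp).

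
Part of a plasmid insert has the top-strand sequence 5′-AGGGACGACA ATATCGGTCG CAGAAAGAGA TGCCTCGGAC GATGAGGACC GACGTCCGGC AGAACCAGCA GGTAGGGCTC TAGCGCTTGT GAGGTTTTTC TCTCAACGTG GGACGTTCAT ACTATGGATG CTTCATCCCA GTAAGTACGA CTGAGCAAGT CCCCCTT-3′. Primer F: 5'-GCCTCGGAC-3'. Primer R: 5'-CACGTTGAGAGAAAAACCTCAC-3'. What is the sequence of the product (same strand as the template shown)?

5'-GCCTCGGACGATGAGGACCGACGTCCGGCAGAACCAGCAGGTAGGGCTCTAGCGCTTGTGAGGTTTTTCTCTCAACGTG-3'

The forward primer matches the template at positions 32–40.
The reverse primer's reverse complement is GTGAGGTTTTTCTCTCAACGTG, which matches the template at positions 89–110.
The product is the template from position 32 through 110 (79 bp).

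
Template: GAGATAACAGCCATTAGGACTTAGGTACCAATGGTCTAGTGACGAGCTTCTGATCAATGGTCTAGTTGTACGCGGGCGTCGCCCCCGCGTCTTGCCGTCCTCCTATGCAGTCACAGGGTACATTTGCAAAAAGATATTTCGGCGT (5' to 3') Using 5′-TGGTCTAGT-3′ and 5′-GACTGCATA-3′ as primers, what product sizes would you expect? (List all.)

81 bp, 55 bp

The forward primer TGGTCTAGT matches the top strand at positions 32–40, 58–66.
The reverse primer's reverse complement is TATGCAGTC, matching at positions 104–112.
Each forward site pairs with the reverse site to give a product ending at position 112: sizes 81, 55 bp.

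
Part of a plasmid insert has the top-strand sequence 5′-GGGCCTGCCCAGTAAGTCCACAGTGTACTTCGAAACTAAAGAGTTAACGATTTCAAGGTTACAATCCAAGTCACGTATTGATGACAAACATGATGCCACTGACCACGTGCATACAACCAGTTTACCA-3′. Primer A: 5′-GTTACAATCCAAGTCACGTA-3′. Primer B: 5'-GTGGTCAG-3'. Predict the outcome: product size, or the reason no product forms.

Yes — a 49 bp product.

Primer A (GTTACAATCCAAGTCACGTA) matches the top strand at positions 58–77; it acts as a forward primer.
Primer B's reverse complement is CTGACCAC, matching the top strand at positions 99–106; it acts as a reverse primer.
The 3' ends face each other across positions 58–106, giving a 49 bp product.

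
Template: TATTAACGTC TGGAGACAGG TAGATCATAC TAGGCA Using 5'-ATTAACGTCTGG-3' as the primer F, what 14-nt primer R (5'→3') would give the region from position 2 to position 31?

The product's 3' end on the top strand is position 31.
The reverse primer anneals to the top strand over positions 18–31, i.e. to AGGTAGATCATACT.
Its sequence written 5'→3' is the reverse complement: AGTATGATCTACCT.

5'-AGTATGATCTACCT-3'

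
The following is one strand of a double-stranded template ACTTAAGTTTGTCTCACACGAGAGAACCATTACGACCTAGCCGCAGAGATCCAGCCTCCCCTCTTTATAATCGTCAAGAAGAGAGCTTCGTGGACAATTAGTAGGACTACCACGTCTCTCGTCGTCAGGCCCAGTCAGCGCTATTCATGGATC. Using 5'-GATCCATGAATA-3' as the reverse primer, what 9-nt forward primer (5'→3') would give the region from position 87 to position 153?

The reverse primer's reverse complement TATTCATGGATC matches the template at positions 142–153; the product starts at position 87.
The forward primer is identical to the top strand over positions 87–95: TTCGTGGAC.

5'-TTCGTGGAC-3'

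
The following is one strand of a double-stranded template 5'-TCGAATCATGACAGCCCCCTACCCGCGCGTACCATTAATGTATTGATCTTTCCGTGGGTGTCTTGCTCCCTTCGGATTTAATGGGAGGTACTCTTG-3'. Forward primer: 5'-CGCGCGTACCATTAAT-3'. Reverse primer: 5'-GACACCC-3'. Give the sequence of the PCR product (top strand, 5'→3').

Forward primer CGCGCGTACCATTAAT is found on the top strand at positions 24–39.
The reverse primer's reverse complement is GGGTGTC, which matches the template at positions 56–62.
The product is the template from position 24 through 62 (39 bp).

5'-CGCGCGTACCATTAATGTATTGATCTTTCCGTGGGTGTC-3'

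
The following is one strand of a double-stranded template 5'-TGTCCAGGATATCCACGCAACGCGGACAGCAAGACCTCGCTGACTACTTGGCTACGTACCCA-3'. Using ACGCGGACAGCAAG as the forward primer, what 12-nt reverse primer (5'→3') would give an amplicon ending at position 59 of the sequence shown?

The forward primer binds at positions 20–33; the product's 3' end on the top strand is position 59.
The reverse primer anneals to the top strand over positions 48–59, i.e. to TTGGCTACGTAC.
Its sequence written 5'→3' is the reverse complement: GTACGTAGCCAA.

5'-GTACGTAGCCAA-3'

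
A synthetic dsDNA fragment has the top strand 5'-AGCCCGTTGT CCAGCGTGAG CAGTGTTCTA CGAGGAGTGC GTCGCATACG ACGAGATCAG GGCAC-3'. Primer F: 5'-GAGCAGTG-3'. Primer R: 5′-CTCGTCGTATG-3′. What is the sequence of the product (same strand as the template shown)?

5'-GAGCAGTGTTCTACGAGGAGTGCGTCGCATACGACGAG-3'

Forward primer GAGCAGTG is found on the top strand at positions 18–25.
Taking the reverse complement of CTCGTCGTATG gives CATACGACGAG, found at positions 45–55 on the template; the primer anneals here to the top strand with its 3' end pointing upstream.
The product is the template from position 18 through 55 (38 bp).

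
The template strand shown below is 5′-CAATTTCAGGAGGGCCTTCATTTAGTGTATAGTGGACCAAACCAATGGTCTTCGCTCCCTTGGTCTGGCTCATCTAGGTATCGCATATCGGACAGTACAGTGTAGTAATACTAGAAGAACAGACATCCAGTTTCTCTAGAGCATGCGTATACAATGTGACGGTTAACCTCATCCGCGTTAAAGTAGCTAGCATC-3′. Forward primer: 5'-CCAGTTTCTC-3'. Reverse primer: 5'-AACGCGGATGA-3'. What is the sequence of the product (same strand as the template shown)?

The forward primer matches the template at positions 127–136.
Taking the reverse complement of AACGCGGATGA gives TCATCCGCGTT, found at positions 169–179 on the template; the primer anneals here to the top strand with its 3' end pointing upstream.
The product is the template from position 127 through 179 (53 bp).

5'-CCAGTTTCTCTAGAGCATGCGTATACAATGTGACGGTTAACCTCATCCGCGTT-3'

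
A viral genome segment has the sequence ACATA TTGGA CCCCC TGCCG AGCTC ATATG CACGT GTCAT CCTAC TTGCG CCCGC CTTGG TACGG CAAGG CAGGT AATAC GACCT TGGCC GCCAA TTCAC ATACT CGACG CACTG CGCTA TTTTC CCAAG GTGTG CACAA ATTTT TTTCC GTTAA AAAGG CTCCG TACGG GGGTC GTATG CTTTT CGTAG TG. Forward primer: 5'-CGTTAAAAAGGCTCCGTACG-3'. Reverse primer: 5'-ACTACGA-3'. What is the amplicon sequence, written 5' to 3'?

5'-CGTTAAAAAGGCTCCGTACGGGGGTCGTATGCTTTTCGTAGT-3'

Scanning the template, CGTTAAAAAGGCTCCGTACG occurs at positions 150–169; this primer anneals to the bottom strand there with its 3' end pointing downstream.
Taking the reverse complement of ACTACGA gives TCGTAGT, found at positions 185–191 on the template; the primer anneals here to the top strand with its 3' end pointing upstream.
The product is the template from position 150 through 191 (42 bp).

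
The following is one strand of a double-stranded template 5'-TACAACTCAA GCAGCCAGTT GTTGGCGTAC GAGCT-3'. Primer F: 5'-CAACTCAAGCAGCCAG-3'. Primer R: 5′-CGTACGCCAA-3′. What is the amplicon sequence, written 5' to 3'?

Forward primer CAACTCAAGCAGCCAG is found on the top strand at positions 3–18.
Reverse complement of the reverse primer: TTGGCGTACG. This occurs on the top strand at positions 22–31.
The product is the template from position 3 through 31 (29 bp).

5'-CAACTCAAGCAGCCAGTTGTTGGCGTACG-3'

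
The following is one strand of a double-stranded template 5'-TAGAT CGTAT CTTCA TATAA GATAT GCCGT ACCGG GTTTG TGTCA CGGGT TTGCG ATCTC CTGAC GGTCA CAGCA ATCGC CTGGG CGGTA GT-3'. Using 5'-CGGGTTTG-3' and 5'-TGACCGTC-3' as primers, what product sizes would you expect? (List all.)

38 bp, 25 bp

The forward primer CGGGTTTG matches the top strand at positions 33–40, 46–53.
The reverse primer's reverse complement is GACGGTCA, matching at positions 63–70.
Each forward site pairs with the reverse site to give a product ending at position 70: sizes 38, 25 bp.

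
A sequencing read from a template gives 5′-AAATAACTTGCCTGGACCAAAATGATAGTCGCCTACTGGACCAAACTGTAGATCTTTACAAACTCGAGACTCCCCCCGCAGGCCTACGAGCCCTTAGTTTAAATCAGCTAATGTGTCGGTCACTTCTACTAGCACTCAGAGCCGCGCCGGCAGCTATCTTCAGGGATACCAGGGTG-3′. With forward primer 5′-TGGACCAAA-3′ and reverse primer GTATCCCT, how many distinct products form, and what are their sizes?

Two products: 157 bp, 133 bp

The forward primer TGGACCAAA matches the top strand at positions 13–21, 37–45.
The reverse primer's reverse complement is AGGGATAC, matching at positions 162–169.
Each forward site pairs with the reverse site to give a product ending at position 169: sizes 157, 133 bp.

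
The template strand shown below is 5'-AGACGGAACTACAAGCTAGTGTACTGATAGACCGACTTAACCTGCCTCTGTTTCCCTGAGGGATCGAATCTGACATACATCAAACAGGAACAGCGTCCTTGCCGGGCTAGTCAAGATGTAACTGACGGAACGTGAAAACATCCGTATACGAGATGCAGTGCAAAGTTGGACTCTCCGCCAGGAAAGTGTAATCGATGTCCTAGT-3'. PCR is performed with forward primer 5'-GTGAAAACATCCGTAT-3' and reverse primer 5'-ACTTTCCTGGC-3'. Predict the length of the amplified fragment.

56 bp

The forward primer matches the template at positions 132–147.
The reverse primer's reverse complement is GCCAGGAAAGT, which matches the template at positions 177–187.
The product runs from position 132 to position 187, so its length is 187 − 132 + 1 = 56 bp.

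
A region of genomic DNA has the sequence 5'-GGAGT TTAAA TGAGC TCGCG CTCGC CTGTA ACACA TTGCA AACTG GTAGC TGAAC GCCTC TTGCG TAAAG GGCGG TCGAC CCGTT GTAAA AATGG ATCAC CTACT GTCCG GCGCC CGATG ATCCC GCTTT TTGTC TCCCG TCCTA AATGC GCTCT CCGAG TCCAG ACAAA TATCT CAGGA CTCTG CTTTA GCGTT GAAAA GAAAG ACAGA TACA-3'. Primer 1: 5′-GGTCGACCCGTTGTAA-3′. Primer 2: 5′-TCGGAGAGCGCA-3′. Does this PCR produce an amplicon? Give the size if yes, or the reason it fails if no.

Primer 1 (GGTCGACCCGTTGTAA) matches the top strand at positions 74–89; it acts as a forward primer.
Primer 2's reverse complement is TGCGCTCTCCGA, matching the top strand at positions 148–159; it acts as a reverse primer.
The 3' ends face each other across positions 74–159, giving an 86 bp product.

Yes — an 86 bp product.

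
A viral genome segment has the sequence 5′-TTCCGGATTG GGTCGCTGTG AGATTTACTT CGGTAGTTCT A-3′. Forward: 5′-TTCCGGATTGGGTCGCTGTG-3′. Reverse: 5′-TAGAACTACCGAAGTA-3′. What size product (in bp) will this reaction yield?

41 bp

Scanning the template, TTCCGGATTGGGTCGCTGTG occurs at positions 1–20; this primer anneals to the bottom strand there with its 3' end pointing downstream.
Taking the reverse complement of TAGAACTACCGAAGTA gives TACTTCGGTAGTTCTA, found at positions 26–41 on the template; the primer anneals here to the top strand with its 3' end pointing upstream.
Amplicon spans positions 1–41: 41 bp.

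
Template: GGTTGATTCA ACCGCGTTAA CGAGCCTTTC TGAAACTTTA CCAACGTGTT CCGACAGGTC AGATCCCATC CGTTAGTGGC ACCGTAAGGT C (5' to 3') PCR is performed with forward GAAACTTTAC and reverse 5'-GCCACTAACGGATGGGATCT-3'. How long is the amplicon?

49 bp

Scanning the template, GAAACTTTAC occurs at positions 32–41; this primer anneals to the bottom strand there with its 3' end pointing downstream.
Reverse complement of the reverse primer: AGATCCCATCCGTTAGTGGC. This occurs on the top strand at positions 61–80.
The product runs from position 32 to position 80, so its length is 80 − 32 + 1 = 49 bp.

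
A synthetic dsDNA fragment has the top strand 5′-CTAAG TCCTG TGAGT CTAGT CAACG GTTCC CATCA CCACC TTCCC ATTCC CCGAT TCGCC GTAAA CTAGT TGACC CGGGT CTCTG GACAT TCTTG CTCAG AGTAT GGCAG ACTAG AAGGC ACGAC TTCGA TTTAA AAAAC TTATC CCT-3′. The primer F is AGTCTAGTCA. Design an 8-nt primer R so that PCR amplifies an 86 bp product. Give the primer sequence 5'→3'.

The forward primer binds at positions 13–22, so an 86 bp product ends at position 13 + 86 − 1 = 98.
The reverse primer anneals to the top strand over positions 91–98, i.e. to TCTTGCTC.
Its sequence written 5'→3' is the reverse complement: GAGCAAGA.

5'-GAGCAAGA-3'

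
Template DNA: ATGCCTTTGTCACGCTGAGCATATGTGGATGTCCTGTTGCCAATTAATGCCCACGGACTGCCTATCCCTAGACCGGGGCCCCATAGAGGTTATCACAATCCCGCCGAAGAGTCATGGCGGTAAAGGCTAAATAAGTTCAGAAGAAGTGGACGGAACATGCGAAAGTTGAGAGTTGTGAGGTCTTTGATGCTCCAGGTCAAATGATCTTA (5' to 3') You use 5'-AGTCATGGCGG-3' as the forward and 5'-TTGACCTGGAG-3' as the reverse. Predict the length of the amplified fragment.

Scanning the template, AGTCATGGCGG occurs at positions 110–120; this primer anneals to the bottom strand there with its 3' end pointing downstream.
Reverse complement of the reverse primer: CTCCAGGTCAA. This occurs on the top strand at positions 190–200.
The product runs from position 110 to position 200, so its length is 200 − 110 + 1 = 91 bp.

91 bp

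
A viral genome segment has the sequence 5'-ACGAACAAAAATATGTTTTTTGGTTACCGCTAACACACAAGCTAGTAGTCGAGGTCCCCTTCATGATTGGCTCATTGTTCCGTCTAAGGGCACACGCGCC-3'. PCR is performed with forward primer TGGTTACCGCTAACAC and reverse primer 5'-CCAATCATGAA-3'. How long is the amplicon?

Scanning the template, TGGTTACCGCTAACAC occurs at positions 21–36; this primer anneals to the bottom strand there with its 3' end pointing downstream.
Reverse complement of the reverse primer: TTCATGATTGG. This occurs on the top strand at positions 60–70.
Amplicon spans positions 21–70: 50 bp.

50 bp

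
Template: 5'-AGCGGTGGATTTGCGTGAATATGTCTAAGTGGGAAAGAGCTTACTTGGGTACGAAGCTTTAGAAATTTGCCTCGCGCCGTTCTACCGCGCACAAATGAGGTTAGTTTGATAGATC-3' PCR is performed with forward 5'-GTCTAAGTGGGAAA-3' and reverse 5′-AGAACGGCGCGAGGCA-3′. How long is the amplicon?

The forward primer matches the template at positions 23–36.
The reverse primer's reverse complement is TGCCTCGCGCCGTTCT, which matches the template at positions 68–83.
Product length = (reverse-primer end) − (forward-primer start) + 1 = 83 − 23 + 1 = 61 bp.

61 bp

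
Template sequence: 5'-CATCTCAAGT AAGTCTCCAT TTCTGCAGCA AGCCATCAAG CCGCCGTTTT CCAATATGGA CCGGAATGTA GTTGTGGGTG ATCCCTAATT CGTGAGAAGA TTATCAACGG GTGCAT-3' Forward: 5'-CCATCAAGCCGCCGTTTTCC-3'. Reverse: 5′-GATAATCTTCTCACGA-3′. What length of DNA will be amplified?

73 bp

Forward primer CCATCAAGCCGCCGTTTTCC is found on the top strand at positions 33–52.
Reverse complement of the reverse primer: TCGTGAGAAGATTATC. This occurs on the top strand at positions 90–105.
The product runs from position 33 to position 105, so its length is 105 − 33 + 1 = 73 bp.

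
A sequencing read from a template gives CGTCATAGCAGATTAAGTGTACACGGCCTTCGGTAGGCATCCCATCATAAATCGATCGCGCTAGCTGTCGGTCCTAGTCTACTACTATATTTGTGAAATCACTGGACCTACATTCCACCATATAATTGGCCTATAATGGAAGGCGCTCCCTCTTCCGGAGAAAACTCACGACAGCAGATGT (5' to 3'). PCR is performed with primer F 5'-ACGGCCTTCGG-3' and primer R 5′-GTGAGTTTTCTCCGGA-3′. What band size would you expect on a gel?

147 bp

The forward primer matches the template at positions 23–33.
Reverse complement of the reverse primer: TCCGGAGAAAACTCAC. This occurs on the top strand at positions 154–169.
Product length = (reverse-primer end) − (forward-primer start) + 1 = 169 − 23 + 1 = 147 bp.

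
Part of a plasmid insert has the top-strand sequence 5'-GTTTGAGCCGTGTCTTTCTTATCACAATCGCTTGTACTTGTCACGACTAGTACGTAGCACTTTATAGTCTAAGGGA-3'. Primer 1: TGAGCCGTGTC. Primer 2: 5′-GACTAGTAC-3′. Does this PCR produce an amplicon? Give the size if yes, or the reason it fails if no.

Primer 1 (TGAGCCGTGTC) matches the top strand at positions 4–14 (3' end points downstream).
Primer 2 (GACTAGTAC) also matches the top strand directly, at positions 45–53 — its reverse complement GTACTAGTC is not present.
Both primers anneal to the bottom strand with 3' ends pointing the same way, so neither can prime synthesis back toward the other.

No product — both primers anneal to the same strand and extend in the same direction.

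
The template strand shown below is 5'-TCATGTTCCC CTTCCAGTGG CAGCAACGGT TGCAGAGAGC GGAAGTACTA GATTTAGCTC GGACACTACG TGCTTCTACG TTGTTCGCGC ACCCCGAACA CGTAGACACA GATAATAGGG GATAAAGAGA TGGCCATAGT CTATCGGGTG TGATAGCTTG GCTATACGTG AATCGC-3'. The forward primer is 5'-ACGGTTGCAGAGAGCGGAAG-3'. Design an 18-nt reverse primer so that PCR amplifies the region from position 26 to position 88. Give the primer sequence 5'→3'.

5'-GCGAACAACGTAGAAGCA-3'

The product's 3' end on the top strand is position 88.
The reverse primer anneals to the top strand over positions 71–88, i.e. to TGCTTCTACGTTGTTCGC.
Its sequence written 5'→3' is the reverse complement: GCGAACAACGTAGAAGCA.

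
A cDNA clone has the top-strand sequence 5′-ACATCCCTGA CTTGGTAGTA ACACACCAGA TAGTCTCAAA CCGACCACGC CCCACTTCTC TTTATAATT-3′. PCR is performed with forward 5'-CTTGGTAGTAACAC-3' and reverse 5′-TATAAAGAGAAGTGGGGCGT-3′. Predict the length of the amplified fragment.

56 bp

Scanning the template, CTTGGTAGTAACAC occurs at positions 11–24; this primer anneals to the bottom strand there with its 3' end pointing downstream.
The reverse primer's reverse complement is ACGCCCCACTTCTCTTTATA, which matches the template at positions 47–66.
The product runs from position 11 to position 66, so its length is 66 − 11 + 1 = 56 bp.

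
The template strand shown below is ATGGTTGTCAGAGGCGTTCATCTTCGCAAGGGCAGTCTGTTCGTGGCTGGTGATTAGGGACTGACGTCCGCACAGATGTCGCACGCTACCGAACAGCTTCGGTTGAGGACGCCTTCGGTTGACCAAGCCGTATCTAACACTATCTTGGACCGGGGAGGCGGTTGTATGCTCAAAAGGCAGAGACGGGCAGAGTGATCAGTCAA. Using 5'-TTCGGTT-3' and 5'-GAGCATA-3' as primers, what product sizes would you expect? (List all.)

The forward primer TTCGGTT matches the top strand at positions 98–104, 114–120.
The reverse primer's reverse complement is TATGCTC, matching at positions 165–171.
Each forward site pairs with the reverse site to give a product ending at position 171: sizes 74, 58 bp.

74 bp, 58 bp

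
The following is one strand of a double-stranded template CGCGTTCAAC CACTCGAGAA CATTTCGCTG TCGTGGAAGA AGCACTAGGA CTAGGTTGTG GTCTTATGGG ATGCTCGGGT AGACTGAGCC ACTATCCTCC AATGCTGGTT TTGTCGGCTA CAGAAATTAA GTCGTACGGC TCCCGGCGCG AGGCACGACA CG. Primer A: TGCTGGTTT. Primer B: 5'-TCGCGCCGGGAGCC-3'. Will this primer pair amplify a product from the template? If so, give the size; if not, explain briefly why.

Primer A (TGCTGGTTT) matches the top strand at positions 103–111; it acts as a forward primer.
Primer B's reverse complement is GGCTCCCGGCGCGA, matching the top strand at positions 138–151; it acts as a reverse primer.
The 3' ends face each other across positions 103–151, giving a 49 bp product.

Yes — a 49 bp product.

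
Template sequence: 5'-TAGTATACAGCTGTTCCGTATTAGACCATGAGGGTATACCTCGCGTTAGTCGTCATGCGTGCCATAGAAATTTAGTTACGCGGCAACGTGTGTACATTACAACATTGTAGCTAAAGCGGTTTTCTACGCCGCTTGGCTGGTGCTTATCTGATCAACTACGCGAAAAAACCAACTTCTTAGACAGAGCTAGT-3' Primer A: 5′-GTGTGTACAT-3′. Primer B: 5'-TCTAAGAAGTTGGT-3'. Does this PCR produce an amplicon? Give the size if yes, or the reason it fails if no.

Primer A (GTGTGTACAT) matches the top strand at positions 88–97; it acts as a forward primer.
Primer B's reverse complement is ACCAACTTCTTAGA, matching the top strand at positions 168–181; it acts as a reverse primer.
The 3' ends face each other across positions 88–181, giving a 94 bp product.

Yes — a 94 bp product.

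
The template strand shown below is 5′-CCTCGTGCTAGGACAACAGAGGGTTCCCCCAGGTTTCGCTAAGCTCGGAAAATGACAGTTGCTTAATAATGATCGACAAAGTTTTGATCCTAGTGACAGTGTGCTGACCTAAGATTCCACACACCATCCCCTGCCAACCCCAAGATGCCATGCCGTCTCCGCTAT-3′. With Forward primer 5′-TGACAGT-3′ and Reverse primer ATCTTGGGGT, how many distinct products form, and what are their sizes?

Two products: 94 bp, 53 bp

The forward primer TGACAGT matches the top strand at positions 53–59, 94–100.
The reverse primer's reverse complement is ACCCCAAGAT, matching at positions 137–146.
Each forward site pairs with the reverse site to give a product ending at position 146: sizes 94, 53 bp.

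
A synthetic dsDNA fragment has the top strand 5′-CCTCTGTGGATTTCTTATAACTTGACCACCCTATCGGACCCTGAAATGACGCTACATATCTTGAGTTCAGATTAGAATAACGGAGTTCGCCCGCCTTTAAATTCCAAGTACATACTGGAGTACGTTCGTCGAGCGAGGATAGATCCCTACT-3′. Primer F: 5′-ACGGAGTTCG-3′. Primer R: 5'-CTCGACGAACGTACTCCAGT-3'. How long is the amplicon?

54 bp

Scanning the template, ACGGAGTTCG occurs at positions 80–89; this primer anneals to the bottom strand there with its 3' end pointing downstream.
The reverse primer's reverse complement is ACTGGAGTACGTTCGTCGAG, which matches the template at positions 114–133.
The product runs from position 80 to position 133, so its length is 133 − 80 + 1 = 54 bp.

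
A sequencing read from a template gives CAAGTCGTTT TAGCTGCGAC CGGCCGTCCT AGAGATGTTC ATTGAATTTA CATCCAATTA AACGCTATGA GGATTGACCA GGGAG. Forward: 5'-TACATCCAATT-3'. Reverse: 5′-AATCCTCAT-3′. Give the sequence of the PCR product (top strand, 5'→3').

5'-TACATCCAATTAAACGCTATGAGGATT-3'

Forward primer TACATCCAATT is found on the top strand at positions 49–59.
Reverse complement of the reverse primer: ATGAGGATT. This occurs on the top strand at positions 67–75.
The product is the template from position 49 through 75 (27 bp).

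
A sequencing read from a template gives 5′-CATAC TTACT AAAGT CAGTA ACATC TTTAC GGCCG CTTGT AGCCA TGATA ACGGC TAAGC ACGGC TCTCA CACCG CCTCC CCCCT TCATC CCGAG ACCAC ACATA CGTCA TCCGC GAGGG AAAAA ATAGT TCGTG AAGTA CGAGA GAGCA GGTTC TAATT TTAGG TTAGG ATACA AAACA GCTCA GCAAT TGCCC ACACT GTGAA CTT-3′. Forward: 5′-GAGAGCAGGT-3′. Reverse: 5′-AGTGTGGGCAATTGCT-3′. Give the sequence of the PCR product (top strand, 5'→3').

Forward primer GAGAGCAGGT is found on the top strand at positions 144–153.
Reverse complement of the reverse primer: AGCAATTGCCCACACT. This occurs on the top strand at positions 185–200.
The product is the template from position 144 through 200 (57 bp).

5'-GAGAGCAGGTTCTAATTTTAGGTTAGGATACAAAACAGCTCAGCAATTGCCCACACT-3'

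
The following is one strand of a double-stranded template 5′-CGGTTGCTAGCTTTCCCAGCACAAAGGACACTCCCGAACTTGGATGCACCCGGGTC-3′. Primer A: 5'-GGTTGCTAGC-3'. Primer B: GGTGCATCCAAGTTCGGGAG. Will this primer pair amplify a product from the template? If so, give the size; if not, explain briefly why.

Primer A (GGTTGCTAGC) matches the top strand at positions 2–11; it acts as a forward primer.
Primer B's reverse complement is CTCCCGAACTTGGATGCACC, matching the top strand at positions 31–50; it acts as a reverse primer.
The 3' ends face each other across positions 2–50, giving a 49 bp product.

Yes — a 49 bp product.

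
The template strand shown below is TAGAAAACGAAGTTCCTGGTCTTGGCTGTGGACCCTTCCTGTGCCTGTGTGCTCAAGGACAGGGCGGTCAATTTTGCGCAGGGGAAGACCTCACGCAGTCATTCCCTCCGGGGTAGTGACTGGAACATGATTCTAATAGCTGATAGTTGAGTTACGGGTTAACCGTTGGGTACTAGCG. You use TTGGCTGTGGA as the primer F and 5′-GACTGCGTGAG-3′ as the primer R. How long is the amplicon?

Scanning the template, TTGGCTGTGGA occurs at positions 22–32; this primer anneals to the bottom strand there with its 3' end pointing downstream.
Reverse complement of the reverse primer: CTCACGCAGTC. This occurs on the top strand at positions 90–100.
Product length = (reverse-primer end) − (forward-primer start) + 1 = 100 − 22 + 1 = 79 bp.

79 bp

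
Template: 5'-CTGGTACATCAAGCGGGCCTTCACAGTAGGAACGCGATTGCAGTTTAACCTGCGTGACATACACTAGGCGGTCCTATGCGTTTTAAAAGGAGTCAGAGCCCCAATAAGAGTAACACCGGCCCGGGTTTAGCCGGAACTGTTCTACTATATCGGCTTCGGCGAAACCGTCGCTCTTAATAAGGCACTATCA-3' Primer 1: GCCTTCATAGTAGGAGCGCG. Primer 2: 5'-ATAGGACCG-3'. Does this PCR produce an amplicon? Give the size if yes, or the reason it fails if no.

Primer 1 (GCCTTCATAGTAGGAGCGCG) does not match the top strand, and its reverse complement CGCGCTCCTACTATGAAGGC does not match either.
With no annealing site for primer 1, no amplification occurs.

No product — primer 1 has no binding site in the template.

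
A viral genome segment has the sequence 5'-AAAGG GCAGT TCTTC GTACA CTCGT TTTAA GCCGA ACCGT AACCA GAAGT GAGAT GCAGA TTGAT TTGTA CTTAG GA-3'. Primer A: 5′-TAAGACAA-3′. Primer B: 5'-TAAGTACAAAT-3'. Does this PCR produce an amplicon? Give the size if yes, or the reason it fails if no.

Primer A (TAAGACAA) does not match the top strand, and its reverse complement TTGTCTTA does not match either.
With no annealing site for primer A, no amplification occurs.

No product — primer A has no binding site in the template.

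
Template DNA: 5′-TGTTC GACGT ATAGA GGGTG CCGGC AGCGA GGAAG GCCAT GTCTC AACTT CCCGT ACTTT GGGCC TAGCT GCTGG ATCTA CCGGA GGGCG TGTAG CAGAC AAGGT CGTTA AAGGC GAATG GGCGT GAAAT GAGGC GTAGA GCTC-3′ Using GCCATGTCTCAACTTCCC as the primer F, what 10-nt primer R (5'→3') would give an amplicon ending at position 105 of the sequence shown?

The forward primer binds at positions 36–53; the product's 3' end on the top strand is position 105.
The reverse primer anneals to the top strand over positions 96–105, i.e. to CAGACAAGGT.
Its sequence written 5'→3' is the reverse complement: ACCTTGTCTG.

5'-ACCTTGTCTG-3'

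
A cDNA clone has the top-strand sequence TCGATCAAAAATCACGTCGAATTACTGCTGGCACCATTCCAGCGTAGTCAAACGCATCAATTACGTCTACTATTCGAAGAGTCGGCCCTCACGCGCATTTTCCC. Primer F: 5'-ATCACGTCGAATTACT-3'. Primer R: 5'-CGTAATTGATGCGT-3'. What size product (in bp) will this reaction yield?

Forward primer ATCACGTCGAATTACT is found on the top strand at positions 11–26.
Taking the reverse complement of CGTAATTGATGCGT gives ACGCATCAATTACG, found at positions 52–65 on the template; the primer anneals here to the top strand with its 3' end pointing upstream.
Amplicon spans positions 11–65: 55 bp.

55 bp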